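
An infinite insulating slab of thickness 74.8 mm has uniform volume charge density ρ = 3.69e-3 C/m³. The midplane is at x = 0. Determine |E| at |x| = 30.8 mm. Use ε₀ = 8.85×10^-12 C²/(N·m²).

By symmetry E is perpendicular to the slab. A Gaussian pillbox from −30.8 mm to +30.8 mm (face area A) lies entirely within the slab.
Q_enc = ρ·(2x)·A and flux = 2EA, so 2EA = 2ρxA/ε₀ ⇒ E = |ρ|x/ε₀.
E = (3.69×10^-3)(0.0308)/(8.85×10^-12) = 1.28×10^7 N/C.

|E| ≈ 1.28e7 N/C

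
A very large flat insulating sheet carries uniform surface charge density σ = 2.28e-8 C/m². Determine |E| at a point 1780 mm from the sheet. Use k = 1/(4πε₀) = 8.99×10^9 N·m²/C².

E = 1.29e3 V/m

Choose a cylindrical pillbox piercing the sheet, end faces (area A) parallel to it.
Flux Φ = 2EA and Q_enc = σA, so 2EA = σA/ε₀ ⇒ E = |σ|/(2ε₀), independent of distance.
E = 2πk|σ| = 2π(8.99×10^9)(2.28×10^-8) = 1.29×10^3 N/C.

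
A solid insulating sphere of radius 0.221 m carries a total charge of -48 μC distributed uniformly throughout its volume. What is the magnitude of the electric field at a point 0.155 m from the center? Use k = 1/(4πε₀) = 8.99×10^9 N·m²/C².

E = 6.20×10^6 N/C

Take a concentric spherical Gaussian surface of radius r = 0.155 m (r < R).
Only the charge within r is enclosed: Q_enc = Q·(r/R)³ = (-48 μC)·(0.155 m/0.221 m)³ = -1.656e-5 C.
Gauss's law: E·4πr² = Q_enc/ε₀.
E = k|Q_enc|/r² = (8.99×10^9)(1.656×10^-5)/(0.155)² = 6.20×10^6 N/C.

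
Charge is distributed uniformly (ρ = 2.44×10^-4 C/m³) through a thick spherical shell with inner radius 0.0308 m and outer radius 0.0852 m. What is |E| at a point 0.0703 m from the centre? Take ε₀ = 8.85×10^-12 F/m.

|E| = 5.92×10^5 N/C

Symmetry ⇒ E = E(r) r̂. Gaussian sphere of radius r = 0.0703 m (within the shell material, 0.0308 m < r < 0.0852 m).
Enclosed charge is the volume from a to r: Q_enc = (4π/3)ρ(r³ − a³) = 3.252×10^-7 C.
Since E is radial and uniform over the Gaussian sphere, Φ = E·4πr² = Q_enc/ε₀.
E = |Q_enc|/(4πε₀r²) = (3.252e-7)/(4π·8.85×10^-12·(0.0703)²) = 5.92e5 N/C.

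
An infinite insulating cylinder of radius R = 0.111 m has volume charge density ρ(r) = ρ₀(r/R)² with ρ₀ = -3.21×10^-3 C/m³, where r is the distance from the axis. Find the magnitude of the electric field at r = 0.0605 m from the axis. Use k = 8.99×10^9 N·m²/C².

E ≈ 1.63×10^6 N/C

Choose a coaxial cylinder of radius r = 0.0605 m (arbitrary length L) as the Gaussian surface (r < R).
Integrating ρ over the cross-section to radius r: λ_enc = (2πρ₀/R²) ∫₀^r r'^3 dr' = 2πρ₀ r^4/(4·R²) = -5.483e-6 C/m.
Since E is radial and uniform over the curved surface, Φ = E·2πrL = Q_enc/ε₀ = λ_enc L/ε₀.
E = 2k|λ_enc|/r = 2(8.99×10^9)(5.483e-6)/(0.0605) = 1.63×10^6 N/C.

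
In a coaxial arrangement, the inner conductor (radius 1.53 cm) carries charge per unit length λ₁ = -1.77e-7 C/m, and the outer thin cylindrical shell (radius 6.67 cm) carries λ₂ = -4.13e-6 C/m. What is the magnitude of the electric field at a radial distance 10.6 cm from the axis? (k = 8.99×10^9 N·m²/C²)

|E| = 7.31e5 N/C

Take a coaxial cylindrical Gaussian surface of radius r = 10.6 cm and length L (r > 6.67 cm, enclosing both).
λ_enc = λ₁ + λ₂ = (-1.77×10^-7) + (-4.13×10^-6) = -4.307e-6 C/m.
Gauss's law: E·2πrL = λ_enc L/ε₀.
E = 2k|λ_enc|/r = 2(8.99×10^9)(4.307×10^-6)/(0.106) = 7.31×10^5 N/C.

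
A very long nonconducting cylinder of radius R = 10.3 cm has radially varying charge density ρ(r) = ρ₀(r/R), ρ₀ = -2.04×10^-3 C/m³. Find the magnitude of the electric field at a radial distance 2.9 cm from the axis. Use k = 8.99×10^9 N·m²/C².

Take a coaxial cylindrical Gaussian surface of radius r = 2.9 cm and length L (r < R).
Integrating ρ over the cross-section to radius r: λ_enc = (2πρ₀/R) ∫₀^r r'^2 dr' = 2πρ₀ r^3/(3·R) = -1.012×10^-6 C/m.
Applying ∮E·dA = Q_enc/ε₀ with the end caps contributing no flux:
E = 2k|λ_enc|/r = 2(8.99×10^9)(1.012e-6)/(0.029) = 6.27×10^5 N/C.

6.27e5 N/C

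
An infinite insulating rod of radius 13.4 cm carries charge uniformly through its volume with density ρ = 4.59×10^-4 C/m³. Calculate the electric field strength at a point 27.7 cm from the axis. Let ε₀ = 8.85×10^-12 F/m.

Coaxial Gaussian cylinder, radius r = 27.7 cm, length L (r > 13.4 cm, full cross-section enclosed).
λ_enc = ρ·πR² = (4.59e-4)π(0.134)² = 2.589×10^-5 C/m.
By Gauss's law (flux through the curved wall only), E·2πrL = λ_enc L/ε₀.
E = |λ_enc|/(2πε₀r) = (2.589e-5)/(2π·8.85×10^-12·0.277) = 1.68×10^6 N/C.

|E| = 1.68×10^6 N/C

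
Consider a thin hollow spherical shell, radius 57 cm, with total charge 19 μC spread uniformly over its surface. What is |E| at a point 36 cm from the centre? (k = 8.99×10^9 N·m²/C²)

|E| = 0 V/m

By spherical symmetry E is radial; choose a Gaussian sphere of radius r = 36 cm (inside the shell, r < 57 cm).
All the charge is outside the Gaussian surface: Q_enc = 0, hence E = 0 everywhere inside the shell.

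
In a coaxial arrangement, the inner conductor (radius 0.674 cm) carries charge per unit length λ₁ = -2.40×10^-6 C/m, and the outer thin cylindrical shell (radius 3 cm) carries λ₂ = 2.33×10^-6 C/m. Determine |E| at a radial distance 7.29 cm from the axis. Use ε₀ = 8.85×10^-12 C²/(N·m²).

Coaxial Gaussian cylinder, radius r = 7.29 cm, length L (r > 3 cm, enclosing both).
λ_enc = λ₁ + λ₂ = (-2.40×10^-6) + (2.33e-6) = -7.00e-8 C/m.
Gauss's law: E·2πrL = λ_enc L/ε₀.
E = |λ_enc|/(2πε₀r) = (7.00×10^-8)/(2π·8.85×10^-12·0.0729) = 1.73×10^4 N/C.

1.73×10^4 N/C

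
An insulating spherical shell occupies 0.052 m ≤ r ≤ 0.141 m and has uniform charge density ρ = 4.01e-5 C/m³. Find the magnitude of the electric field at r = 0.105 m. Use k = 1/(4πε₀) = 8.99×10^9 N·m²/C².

Take a concentric spherical Gaussian surface of radius r = 0.105 m (within the shell material, 0.052 m < r < 0.141 m).
Only the shell between 0.052 m and r is enclosed: Q_enc = ρ·(4π/3)(r³ − a³) = (4.01×10^-5)·(4π/3)·((0.105)³ − (0.052)³) = 1.708×10^-7 C.
Since E is radial and uniform over the Gaussian sphere, Φ = E·4πr² = Q_enc/ε₀.
E = k|Q_enc|/r² = (8.99×10^9)(1.708×10^-7)/(0.105)² = 1.39e5 N/C.

1.39×10^5 V/m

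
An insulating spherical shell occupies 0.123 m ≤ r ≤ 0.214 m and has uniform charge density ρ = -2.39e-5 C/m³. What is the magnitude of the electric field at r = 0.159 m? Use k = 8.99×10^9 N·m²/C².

E ≈ 7.69×10^4 N/C

Use a concentric Gaussian sphere at r = 0.159 m (within the shell material, 0.123 m < r < 0.214 m).
Only the shell between 0.123 m and r is enclosed: Q_enc = ρ·(4π/3)(r³ − a³) = (-2.39×10^-5)·(4π/3)·((0.159)³ − (0.123)³) = -2.161e-7 C.
By Gauss's law, ∮E·dA = E·4πr² = Q_enc/ε₀.
E = k|Q_enc|/r² = (8.99×10^9)(2.161e-7)/(0.159)² = 7.69e4 N/C.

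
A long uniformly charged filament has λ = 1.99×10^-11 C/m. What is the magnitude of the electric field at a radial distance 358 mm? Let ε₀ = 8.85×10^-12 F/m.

|E| ≈ 1 N/C

Take a coaxial cylindrical Gaussian surface of radius r = 358 mm and length L.
Q_enc = λL, so λ_enc = 1.99×10^-11 C/m.
Applying ∮E·dA = Q_enc/ε₀ with the end caps contributing no flux:
E = |λ_enc|/(2πε₀r) = (1.99×10^-11)/(2π·8.85×10^-12·0.358) = 1 N/C.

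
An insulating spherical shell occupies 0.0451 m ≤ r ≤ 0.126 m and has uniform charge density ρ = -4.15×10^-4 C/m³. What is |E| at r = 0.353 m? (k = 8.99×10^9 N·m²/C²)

E = 2.39e5 V/m

Take a concentric spherical Gaussian surface of radius r = 0.353 m (r > 0.126 m, enclosing the whole shell).
Q_enc = ρ·(4π/3)(b³ − a³) = (-4.15×10^-4)·(4π/3)·((0.126)³ − (0.0451)³) = -3.318e-6 C.
Applying ∮E·dA = Q_enc/ε₀ with Φ = E(4πr²):
E = k|Q_enc|/r² = (8.99×10^9)(3.318×10^-6)/(0.353)² = 2.39×10^5 N/C.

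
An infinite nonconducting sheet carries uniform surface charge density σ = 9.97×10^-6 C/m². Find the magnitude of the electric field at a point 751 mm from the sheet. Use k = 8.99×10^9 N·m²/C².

The symmetry is planar: E is normal to the sheet and the same magnitude on both sides. Take a pillbox straddling the sheet with end-cap area A.
Only the two end caps contribute flux: Φ = 2EA. With Q_enc = σA, Gauss's law gives E = |σ|/(2ε₀).
E = 2πk|σ| = 2π(8.99×10^9)(9.97e-6) = 5.63e5 N/C.

|E| = 5.63e5 V/m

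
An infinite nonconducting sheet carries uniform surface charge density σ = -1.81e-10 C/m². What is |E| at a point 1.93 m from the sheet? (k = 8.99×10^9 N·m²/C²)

10.2 N/C

Choose a cylindrical pillbox piercing the sheet, end faces (area A) parallel to it.
Only the two end caps contribute flux: Φ = 2EA. With Q_enc = σA, Gauss's law gives E = |σ|/(2ε₀).
E = 2πk|σ| = 2π(8.99×10^9)(1.81×10^-10) = 10.2 N/C.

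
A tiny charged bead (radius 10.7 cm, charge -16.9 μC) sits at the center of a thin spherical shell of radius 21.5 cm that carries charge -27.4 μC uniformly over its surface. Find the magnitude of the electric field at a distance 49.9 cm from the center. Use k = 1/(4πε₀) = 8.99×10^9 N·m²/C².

By spherical symmetry E is radial; choose a Gaussian sphere of radius r = 49.9 cm (r > 21.5 cm, enclosing both).
Q_enc = (-16.9 μC) + (-27.4 μC) = -4.43×10^-5 C.
Since E is radial and uniform over the Gaussian sphere, Φ = E·4πr² = Q_enc/ε₀.
E = k|Q_enc|/r² = (8.99×10^9)(4.43×10^-5)/(0.499)² = 1.60×10^6 N/C.

|E| = 1.60×10^6 V/m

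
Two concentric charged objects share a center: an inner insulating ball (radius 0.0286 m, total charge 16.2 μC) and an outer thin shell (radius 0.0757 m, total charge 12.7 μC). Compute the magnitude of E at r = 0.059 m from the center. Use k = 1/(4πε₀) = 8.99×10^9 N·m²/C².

|E| = 4.18e7 N/C

By spherical symmetry E is radial; choose a Gaussian sphere of radius r = 0.059 m (between the bodies, 0.0286 m < r < 0.0757 m).
The shell at 0.0757 m lies outside the Gaussian surface, so Q_enc = 16.2 μC = 1.62×10^-5 C.
Gauss's law: E·4πr² = Q_enc/ε₀.
E = k|Q_enc|/r² = (8.99×10^9)(1.62×10^-5)/(0.059)² = 4.18e7 N/C.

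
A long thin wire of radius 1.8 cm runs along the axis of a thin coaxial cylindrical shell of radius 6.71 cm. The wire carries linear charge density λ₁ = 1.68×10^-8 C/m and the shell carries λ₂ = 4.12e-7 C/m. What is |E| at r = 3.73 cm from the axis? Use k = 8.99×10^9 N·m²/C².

E = 8.10×10^3 N/C

By cylindrical symmetry E is radial; use a coaxial Gaussian cylinder of radius 3.73 cm and length L (between the conductors, 1.8 cm < r < 6.71 cm).
The shell at 6.71 cm lies outside the Gaussian surface, so λ_enc = λ₁ = 1.68e-8 C/m.
By Gauss's law (flux through the curved wall only), E·2πrL = λ_enc L/ε₀.
E = 2k|λ_enc|/r = 2(8.99×10^9)(1.68×10^-8)/(0.0373) = 8.10×10^3 N/C.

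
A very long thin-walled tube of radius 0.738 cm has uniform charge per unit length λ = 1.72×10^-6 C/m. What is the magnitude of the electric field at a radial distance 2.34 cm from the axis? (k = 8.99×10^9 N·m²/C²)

1.32×10^6 N/C

Coaxial Gaussian cylinder, radius r = 2.34 cm, length L (r > 0.738 cm).
The full line charge is enclosed: λ_enc = 1.72×10^-6 C/m.
Applying ∮E·dA = Q_enc/ε₀ with the end caps contributing no flux:
E = 2k|λ_enc|/r = 2(8.99×10^9)(1.72e-6)/(0.0234) = 1.32×10^6 N/C.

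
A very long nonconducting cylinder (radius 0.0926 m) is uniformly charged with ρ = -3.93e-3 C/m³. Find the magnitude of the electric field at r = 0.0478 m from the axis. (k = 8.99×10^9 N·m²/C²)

|E| = 1.06×10^7 V/m

By cylindrical symmetry E is radial; use a coaxial Gaussian cylinder of radius 0.0478 m and length L (r < R).
Charge inside radius r per length L is ρ·πr²·L, so λ_enc = ρπr² = -2.821×10^-5 C/m.
Since E is radial and uniform over the curved surface, Φ = E·2πrL = Q_enc/ε₀ = λ_enc L/ε₀.
E = 2k|λ_enc|/r = 2(8.99×10^9)(2.821e-5)/(0.0478) = 1.06×10^7 N/C.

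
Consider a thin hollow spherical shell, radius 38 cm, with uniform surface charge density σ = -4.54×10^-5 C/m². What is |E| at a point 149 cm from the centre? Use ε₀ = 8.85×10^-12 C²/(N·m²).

E ≈ 3.34×10^5 V/m

Take a concentric spherical Gaussian surface of radius r = 149 cm (r > 38 cm).
The entire shell is enclosed: Q_enc = σ·4πR² = (-4.54e-5)·4π·(0.38)² = -8.238e-5 C.
Since E is radial and uniform over the Gaussian sphere, Φ = E·4πr² = Q_enc/ε₀.
E = |Q_enc|/(4πε₀r²) = (8.238e-5)/(4π·8.85×10^-12·(1.49)²) = 3.34e5 N/C.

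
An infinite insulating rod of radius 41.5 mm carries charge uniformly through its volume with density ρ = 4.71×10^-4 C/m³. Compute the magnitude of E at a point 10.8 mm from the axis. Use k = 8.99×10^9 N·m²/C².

E ≈ 2.87×10^5 N/C

Take a coaxial cylindrical Gaussian surface of radius r = 10.8 mm and length L (r < R).
Enclosed charge per unit length: λ_enc = ρ·πr² = (4.71×10^-4)π(0.0108)² = 1.726×10^-7 C/m.
Since E is radial and uniform over the curved surface, Φ = E·2πrL = Q_enc/ε₀ = λ_enc L/ε₀.
E = 2k|λ_enc|/r = 2(8.99×10^9)(1.726e-7)/(0.0108) = 2.87×10^5 N/C.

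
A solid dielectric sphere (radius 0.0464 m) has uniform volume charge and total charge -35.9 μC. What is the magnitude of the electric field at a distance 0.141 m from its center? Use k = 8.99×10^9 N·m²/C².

Take a concentric spherical Gaussian surface of radius r = 0.141 m (r > R, so the entire charge is enclosed).
Q_enc = -35.9 μC = -3.59e-5 C.
Applying ∮E·dA = Q_enc/ε₀ with Φ = E(4πr²):
E = k|Q_enc|/r² = (8.99×10^9)(3.59×10^-5)/(0.141)² = 1.62×10^7 N/C.

1.62×10^7 N/C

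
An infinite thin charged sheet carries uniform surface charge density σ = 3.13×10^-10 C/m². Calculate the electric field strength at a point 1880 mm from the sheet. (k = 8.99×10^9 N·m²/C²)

E ≈ 17.7 N/C

By planar symmetry E is perpendicular to the sheet and uniform; use a Gaussian pillbox with flat faces of area A on each side of the sheet.
Flux Φ = 2EA and Q_enc = σA, so 2EA = σA/ε₀ ⇒ E = |σ|/(2ε₀), independent of distance.
E = 2πk|σ| = 2π(8.99×10^9)(3.13×10^-10) = 17.7 N/C.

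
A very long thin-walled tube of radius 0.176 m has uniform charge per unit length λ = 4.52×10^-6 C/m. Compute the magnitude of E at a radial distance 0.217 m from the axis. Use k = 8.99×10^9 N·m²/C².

|E| = 3.75×10^5 N/C

Take a coaxial cylindrical Gaussian surface of radius r = 0.217 m and length L (r > 0.176 m).
The full line charge is enclosed: λ_enc = 4.52×10^-6 C/m.
Applying ∮E·dA = Q_enc/ε₀ with the end caps contributing no flux:
E = 2k|λ_enc|/r = 2(8.99×10^9)(4.52e-6)/(0.217) = 3.75e5 N/C.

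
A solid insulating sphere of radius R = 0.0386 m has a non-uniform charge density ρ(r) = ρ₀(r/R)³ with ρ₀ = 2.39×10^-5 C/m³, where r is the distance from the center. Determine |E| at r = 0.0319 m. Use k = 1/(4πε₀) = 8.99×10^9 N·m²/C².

Take a concentric spherical Gaussian surface of radius r = 0.0319 m (r < R).
Q_enc = ∫₀^r ρ(r')·4πr'² dr' = (4πρ₀/R³) ∫₀^r r'^5 dr' = 4πρ₀ r^6/(6·R³) = 9.171×10^-10 C.
Applying ∮E·dA = Q_enc/ε₀ with Φ = E(4πr²):
E = k|Q_enc|/r² = (8.99×10^9)(9.171×10^-10)/(0.0319)² = 8.10e3 N/C.

E = 8.10e3 N/C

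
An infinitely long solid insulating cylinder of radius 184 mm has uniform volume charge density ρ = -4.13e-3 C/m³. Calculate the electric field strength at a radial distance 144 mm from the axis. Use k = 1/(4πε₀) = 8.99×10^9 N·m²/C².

3.36×10^7 N/C

Coaxial Gaussian cylinder, radius r = 144 mm, length L (r < R).
Charge inside radius r per length L is ρ·πr²·L, so λ_enc = ρπr² = -2.69×10^-4 C/m.
Applying ∮E·dA = Q_enc/ε₀ with the end caps contributing no flux:
E = 2k|λ_enc|/r = 2(8.99×10^9)(2.69e-4)/(0.144) = 3.36×10^7 N/C.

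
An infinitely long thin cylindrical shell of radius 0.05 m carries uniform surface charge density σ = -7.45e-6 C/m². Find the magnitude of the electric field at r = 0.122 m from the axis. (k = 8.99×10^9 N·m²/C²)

|E| ≈ 3.45×10^5 N/C

Choose a coaxial cylinder of radius r = 0.122 m (arbitrary length L) as the Gaussian surface (r > 0.05 m).
The whole shell is enclosed: λ_enc = σ·2πR = (-7.45×10^-6)·2π·(0.05) = -2.34×10^-6 C/m.
By Gauss's law (flux through the curved wall only), E·2πrL = λ_enc L/ε₀.
E = 2k|λ_enc|/r = 2(8.99×10^9)(2.34×10^-6)/(0.122) = 3.45e5 N/C.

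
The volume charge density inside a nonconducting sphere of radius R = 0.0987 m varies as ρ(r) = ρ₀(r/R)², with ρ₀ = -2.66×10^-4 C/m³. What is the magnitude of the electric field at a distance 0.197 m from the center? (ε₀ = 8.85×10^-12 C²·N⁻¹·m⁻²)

E ≈ 1.49×10^5 V/m

Symmetry ⇒ E = E(r) r̂. Gaussian sphere of radius r = 0.197 m (r > R, all charge enclosed).
Q_enc = 4π ∫₀^R ρ₀(r'/R)^2 r'² dr' = 4πρ₀R³/5 = -6.428×10^-7 C.
Since E is radial and uniform over the Gaussian sphere, Φ = E·4πr² = Q_enc/ε₀.
E = |Q_enc|/(4πε₀r²) = (6.428×10^-7)/(4π·8.85×10^-12·(0.197)²) = 1.49e5 N/C.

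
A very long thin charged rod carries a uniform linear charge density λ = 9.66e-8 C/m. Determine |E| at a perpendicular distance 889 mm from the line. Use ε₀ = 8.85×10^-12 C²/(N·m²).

Take a coaxial cylindrical Gaussian surface of radius r = 889 mm and length L.
Q_enc = λL, so λ_enc = 9.66e-8 C/m.
Gauss's law: E·2πrL = λ_enc L/ε₀.
E = |λ_enc|/(2πε₀r) = (9.66×10^-8)/(2π·8.85×10^-12·0.889) = 1.95×10^3 N/C.

E = 1.95×10^3 N/C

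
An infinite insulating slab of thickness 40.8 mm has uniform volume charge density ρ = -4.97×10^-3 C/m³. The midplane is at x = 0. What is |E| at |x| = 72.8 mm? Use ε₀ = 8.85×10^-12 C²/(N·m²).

|E| ≈ 1.15×10^7 N/C

The point |x| = 72.8 mm lies outside the slab (half-thickness 0.0204 m). A symmetric pillbox spanning the full slab encloses Q_enc = ρ·d·A.
Flux = 2EA ⇒ E = |ρ|d/(2ε₀), independent of distance outside.
E = (4.97×10^-3)(0.0408)/(2·8.85×10^-12) = 1.15e7 N/C.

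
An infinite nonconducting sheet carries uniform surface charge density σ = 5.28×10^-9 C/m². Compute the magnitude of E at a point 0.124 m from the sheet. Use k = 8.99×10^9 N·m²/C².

The symmetry is planar: E is normal to the sheet and the same magnitude on both sides. Take a pillbox straddling the sheet with end-cap area A.
Flux Φ = 2EA and Q_enc = σA, so 2EA = σA/ε₀ ⇒ E = |σ|/(2ε₀), independent of distance.
E = 2πk|σ| = 2π(8.99×10^9)(5.28×10^-9) = 298 N/C.

|E| ≈ 298 N/C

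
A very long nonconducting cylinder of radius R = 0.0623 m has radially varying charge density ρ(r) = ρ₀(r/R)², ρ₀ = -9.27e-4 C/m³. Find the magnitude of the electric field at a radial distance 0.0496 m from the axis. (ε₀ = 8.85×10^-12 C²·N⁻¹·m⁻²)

Take a coaxial cylindrical Gaussian surface of radius r = 0.0496 m and length L (r < R).
λ_enc = ∫₀^r ρ(r')·2πr' dr' = (2πρ₀/R²)·r^4/4 = -2.271e-6 C/m.
By Gauss's law (flux through the curved wall only), E·2πrL = λ_enc L/ε₀.
E = |λ_enc|/(2πε₀r) = (2.271e-6)/(2π·8.85×10^-12·0.0496) = 8.23×10^5 N/C.

|E| = 8.23e5 N/C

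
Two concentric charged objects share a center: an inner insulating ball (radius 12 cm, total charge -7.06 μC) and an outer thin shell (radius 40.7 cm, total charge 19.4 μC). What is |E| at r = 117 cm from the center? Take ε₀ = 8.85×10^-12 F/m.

Take a concentric spherical Gaussian surface of radius r = 117 cm (r > 40.7 cm, enclosing both).
Q_enc = (-7.06 μC) + (19.4 μC) = 1.234×10^-5 C.
Applying ∮E·dA = Q_enc/ε₀ with Φ = E(4πr²):
E = |Q_enc|/(4πε₀r²) = (1.234e-5)/(4π·8.85×10^-12·(1.17)²) = 8.11×10^4 N/C.

|E| = 8.11×10^4 N/C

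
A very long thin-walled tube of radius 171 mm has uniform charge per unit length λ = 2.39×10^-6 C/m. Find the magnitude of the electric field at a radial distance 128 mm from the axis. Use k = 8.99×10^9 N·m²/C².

By cylindrical symmetry E is radial; use a coaxial Gaussian cylinder of radius 128 mm and length L (r < 171 mm, inside the shell).
No charge is enclosed, so Gauss's law gives E·2πrL = 0 ⇒ E = 0.

E = 0 (no enclosed charge)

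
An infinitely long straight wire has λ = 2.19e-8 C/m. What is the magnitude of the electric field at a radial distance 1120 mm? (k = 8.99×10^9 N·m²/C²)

Coaxial Gaussian cylinder, radius r = 1120 mm, length L.
Q_enc = λL, so λ_enc = 2.19×10^-8 C/m.
By Gauss's law (flux through the curved wall only), E·2πrL = λ_enc L/ε₀.
E = 2k|λ_enc|/r = 2(8.99×10^9)(2.19×10^-8)/(1.12) = 352 N/C.

|E| = 352 N/C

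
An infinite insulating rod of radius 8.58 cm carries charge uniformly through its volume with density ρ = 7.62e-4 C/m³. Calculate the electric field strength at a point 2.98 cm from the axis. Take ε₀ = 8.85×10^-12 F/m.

Take a coaxial cylindrical Gaussian surface of radius r = 2.98 cm and length L (r < R).
Charge inside radius r per length L is ρ·πr²·L, so λ_enc = ρπr² = 2.126×10^-6 C/m.
Since E is radial and uniform over the curved surface, Φ = E·2πrL = Q_enc/ε₀ = λ_enc L/ε₀.
E = |λ_enc|/(2πε₀r) = (2.126×10^-6)/(2π·8.85×10^-12·0.0298) = 1.28×10^6 N/C.

|E| = 1.28e6 N/C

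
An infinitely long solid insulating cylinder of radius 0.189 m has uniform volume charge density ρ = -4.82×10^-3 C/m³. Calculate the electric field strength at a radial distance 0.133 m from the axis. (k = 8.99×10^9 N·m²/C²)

|E| = 3.62×10^7 V/m

Choose a coaxial cylinder of radius r = 0.133 m (arbitrary length L) as the Gaussian surface (r < R).
Enclosed charge per unit length: λ_enc = ρ·πr² = (-4.82e-3)π(0.133)² = -2.679×10^-4 C/m.
Applying ∮E·dA = Q_enc/ε₀ with the end caps contributing no flux:
E = 2k|λ_enc|/r = 2(8.99×10^9)(2.679e-4)/(0.133) = 3.62×10^7 N/C.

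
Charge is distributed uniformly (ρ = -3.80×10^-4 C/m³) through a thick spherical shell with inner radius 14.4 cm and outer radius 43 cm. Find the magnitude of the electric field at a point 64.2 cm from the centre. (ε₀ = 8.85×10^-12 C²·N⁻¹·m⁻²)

2.66×10^6 N/C

Symmetry ⇒ E = E(r) r̂. Gaussian sphere of radius r = 64.2 cm (r > 43 cm, enclosing the whole shell).
Q_enc = ρ·(4π/3)(b³ − a³) = (-3.80×10^-4)·(4π/3)·((0.43)³ − (0.144)³) = -1.218×10^-4 C.
Applying ∮E·dA = Q_enc/ε₀ with Φ = E(4πr²):
E = |Q_enc|/(4πε₀r²) = (1.218e-4)/(4π·8.85×10^-12·(0.642)²) = 2.66×10^6 N/C.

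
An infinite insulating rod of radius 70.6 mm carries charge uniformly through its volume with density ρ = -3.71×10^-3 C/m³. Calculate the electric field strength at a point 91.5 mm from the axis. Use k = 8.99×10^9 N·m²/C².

E = 1.14×10^7 N/C

By cylindrical symmetry E is radial; use a coaxial Gaussian cylinder of radius 91.5 mm and length L (r > 70.6 mm, full cross-section enclosed).
λ_enc = ρ·πR² = (-3.71×10^-3)π(0.0706)² = -5.809e-5 C/m.
By Gauss's law (flux through the curved wall only), E·2πrL = λ_enc L/ε₀.
E = 2k|λ_enc|/r = 2(8.99×10^9)(5.809×10^-5)/(0.0915) = 1.14×10^7 N/C.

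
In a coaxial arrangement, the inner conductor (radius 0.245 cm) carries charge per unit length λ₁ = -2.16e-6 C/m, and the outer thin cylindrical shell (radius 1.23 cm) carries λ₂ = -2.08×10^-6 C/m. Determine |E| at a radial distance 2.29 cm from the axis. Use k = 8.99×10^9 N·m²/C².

E = 3.33×10^6 V/m

Choose a coaxial cylinder of radius r = 2.29 cm (arbitrary length L) as the Gaussian surface (r > 1.23 cm, enclosing both).
λ_enc = λ₁ + λ₂ = (-2.16e-6) + (-2.08×10^-6) = -4.24×10^-6 C/m.
Applying ∮E·dA = Q_enc/ε₀ with the end caps contributing no flux:
E = 2k|λ_enc|/r = 2(8.99×10^9)(4.24e-6)/(0.0229) = 3.33×10^6 N/C.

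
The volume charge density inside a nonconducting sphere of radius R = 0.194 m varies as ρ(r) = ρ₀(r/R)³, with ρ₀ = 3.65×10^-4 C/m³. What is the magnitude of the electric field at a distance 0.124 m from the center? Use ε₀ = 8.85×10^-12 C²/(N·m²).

|E| ≈ 2.23e5 N/C

Use a concentric Gaussian sphere at r = 0.124 m (r < R).
Integrate the density: Q_enc = 4π ∫₀^r ρ₀(r'/R)^3 r'² dr' = 4πρ₀ r^6/(6·R³) = 3.806×10^-7 C.
By Gauss's law, ∮E·dA = E·4πr² = Q_enc/ε₀.
E = |Q_enc|/(4πε₀r²) = (3.806e-7)/(4π·8.85×10^-12·(0.124)²) = 2.23×10^5 N/C.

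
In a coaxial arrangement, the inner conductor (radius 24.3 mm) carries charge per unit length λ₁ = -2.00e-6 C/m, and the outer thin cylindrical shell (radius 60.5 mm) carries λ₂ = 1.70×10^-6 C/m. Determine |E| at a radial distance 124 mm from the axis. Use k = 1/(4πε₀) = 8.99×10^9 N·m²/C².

Take a coaxial cylindrical Gaussian surface of radius r = 124 mm and length L (r > 60.5 mm, enclosing both).
λ_enc = λ₁ + λ₂ = (-2.00×10^-6) + (1.70×10^-6) = -3.00×10^-7 C/m.
By Gauss's law (flux through the curved wall only), E·2πrL = λ_enc L/ε₀.
E = 2k|λ_enc|/r = 2(8.99×10^9)(3.00×10^-7)/(0.124) = 4.35×10^4 N/C.

4.35×10^4 N/C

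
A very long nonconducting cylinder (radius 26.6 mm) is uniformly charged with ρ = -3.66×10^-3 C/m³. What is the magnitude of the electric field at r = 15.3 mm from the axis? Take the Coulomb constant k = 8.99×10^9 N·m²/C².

Coaxial Gaussian cylinder, radius r = 15.3 mm, length L (r < R).
Charge inside radius r per length L is ρ·πr²·L, so λ_enc = ρπr² = -2.692e-6 C/m.
By Gauss's law (flux through the curved wall only), E·2πrL = λ_enc L/ε₀.
E = 2k|λ_enc|/r = 2(8.99×10^9)(2.692e-6)/(0.0153) = 3.16×10^6 N/C.

|E| = 3.16×10^6 N/C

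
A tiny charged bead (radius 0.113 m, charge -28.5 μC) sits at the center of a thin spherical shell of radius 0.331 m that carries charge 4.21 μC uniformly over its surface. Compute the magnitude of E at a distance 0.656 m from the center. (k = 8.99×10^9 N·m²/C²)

5.07e5 N/C

Use a concentric Gaussian sphere at r = 0.656 m (r > 0.331 m, enclosing both).
Q_enc = (-28.5 μC) + (4.21 μC) = -2.429e-5 C.
Gauss's law: E·4πr² = Q_enc/ε₀.
E = k|Q_enc|/r² = (8.99×10^9)(2.429×10^-5)/(0.656)² = 5.07×10^5 N/C.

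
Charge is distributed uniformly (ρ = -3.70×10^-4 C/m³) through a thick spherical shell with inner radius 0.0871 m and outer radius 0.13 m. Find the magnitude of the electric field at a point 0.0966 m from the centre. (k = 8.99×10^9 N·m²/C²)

Symmetry ⇒ E = E(r) r̂. Gaussian sphere of radius r = 0.0966 m (within the shell material, 0.0871 m < r < 0.13 m).
Only the shell between 0.0871 m and r is enclosed: Q_enc = ρ·(4π/3)(r³ − a³) = (-3.70e-4)·(4π/3)·((0.0966)³ − (0.0871)³) = -3.73e-7 C.
Applying ∮E·dA = Q_enc/ε₀ with Φ = E(4πr²):
E = k|Q_enc|/r² = (8.99×10^9)(3.73e-7)/(0.0966)² = 3.59e5 N/C.

3.59×10^5 N/C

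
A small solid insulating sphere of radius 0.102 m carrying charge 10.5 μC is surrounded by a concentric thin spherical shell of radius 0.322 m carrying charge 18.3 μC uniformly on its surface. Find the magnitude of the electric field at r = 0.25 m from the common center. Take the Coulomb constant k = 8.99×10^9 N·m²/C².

Use a concentric Gaussian sphere at r = 0.25 m (between the bodies, 0.102 m < r < 0.322 m).
The shell at 0.322 m lies outside the Gaussian surface, so Q_enc = 10.5 μC = 1.05×10^-5 C.
Since E is radial and uniform over the Gaussian sphere, Φ = E·4πr² = Q_enc/ε₀.
E = k|Q_enc|/r² = (8.99×10^9)(1.05e-5)/(0.25)² = 1.51×10^6 N/C.

|E| = 1.51e6 N/C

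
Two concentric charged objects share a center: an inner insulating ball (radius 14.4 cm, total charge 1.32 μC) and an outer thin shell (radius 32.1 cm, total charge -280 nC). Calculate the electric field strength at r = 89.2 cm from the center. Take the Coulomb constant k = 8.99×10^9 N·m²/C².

Take a concentric spherical Gaussian surface of radius r = 89.2 cm (r > 32.1 cm, enclosing both).
Q_enc = (1.32 μC) + (-280 nC) = 1.04×10^-6 C.
By Gauss's law, ∮E·dA = E·4πr² = Q_enc/ε₀.
E = k|Q_enc|/r² = (8.99×10^9)(1.04e-6)/(0.892)² = 1.18×10^4 N/C.

|E| ≈ 1.18×10^4 V/m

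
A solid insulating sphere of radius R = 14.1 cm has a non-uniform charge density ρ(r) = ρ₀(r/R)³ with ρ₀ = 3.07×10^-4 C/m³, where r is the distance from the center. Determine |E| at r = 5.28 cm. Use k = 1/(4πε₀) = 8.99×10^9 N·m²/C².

1.60×10^4 V/m

Take a concentric spherical Gaussian surface of radius r = 5.28 cm (r < R).
Q_enc = ∫₀^r ρ(r')·4πr'² dr' = (4πρ₀/R³) ∫₀^r r'^5 dr' = 4πρ₀ r^6/(6·R³) = 4.97×10^-9 C.
Applying ∮E·dA = Q_enc/ε₀ with Φ = E(4πr²):
E = k|Q_enc|/r² = (8.99×10^9)(4.97×10^-9)/(0.0528)² = 1.60×10^4 N/C.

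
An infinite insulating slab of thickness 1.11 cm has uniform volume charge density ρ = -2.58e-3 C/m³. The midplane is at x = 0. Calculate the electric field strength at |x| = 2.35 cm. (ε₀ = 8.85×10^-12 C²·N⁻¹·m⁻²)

E ≈ 1.62×10^6 V/m

The point |x| = 2.35 cm lies outside the slab (half-thickness 0.00555 m). A symmetric pillbox spanning the full slab encloses Q_enc = ρ·d·A.
Flux = 2EA ⇒ E = |ρ|d/(2ε₀), independent of distance outside.
E = (2.58×10^-3)(0.0111)/(2·8.85×10^-12) = 1.62×10^6 N/C.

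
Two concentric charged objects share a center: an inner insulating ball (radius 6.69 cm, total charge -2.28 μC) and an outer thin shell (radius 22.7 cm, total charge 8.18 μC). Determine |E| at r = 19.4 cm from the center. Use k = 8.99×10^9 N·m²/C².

By spherical symmetry E is radial; choose a Gaussian sphere of radius r = 19.4 cm (between the bodies, 6.69 cm < r < 22.7 cm).
Only the inner charge is enclosed; the outer shell contributes nothing inside itself. Q_enc = -2.28 μC = -2.28×10^-6 C.
Applying ∮E·dA = Q_enc/ε₀ with Φ = E(4πr²):
E = k|Q_enc|/r² = (8.99×10^9)(2.28e-6)/(0.194)² = 5.45×10^5 N/C.

|E| ≈ 5.45e5 V/m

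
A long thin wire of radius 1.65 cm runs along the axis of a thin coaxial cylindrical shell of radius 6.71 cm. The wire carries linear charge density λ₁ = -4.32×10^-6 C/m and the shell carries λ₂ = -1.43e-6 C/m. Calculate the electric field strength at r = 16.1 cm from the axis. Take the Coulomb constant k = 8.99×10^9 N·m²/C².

By cylindrical symmetry E is radial; use a coaxial Gaussian cylinder of radius 16.1 cm and length L (r > 6.71 cm, enclosing both).
λ_enc = λ₁ + λ₂ = (-4.32×10^-6) + (-1.43e-6) = -5.75e-6 C/m.
Since E is radial and uniform over the curved surface, Φ = E·2πrL = Q_enc/ε₀ = λ_enc L/ε₀.
E = 2k|λ_enc|/r = 2(8.99×10^9)(5.75×10^-6)/(0.161) = 6.42e5 N/C.

E = 6.42×10^5 N/C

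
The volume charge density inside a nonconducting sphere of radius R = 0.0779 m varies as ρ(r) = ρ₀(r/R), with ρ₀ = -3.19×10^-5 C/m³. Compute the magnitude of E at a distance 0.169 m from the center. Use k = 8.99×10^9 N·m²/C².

By spherical symmetry E is radial; choose a Gaussian sphere of radius r = 0.169 m (r > R, all charge enclosed).
Q_enc = 4π ∫₀^R ρ₀(r'/R)^1 r'² dr' = 4πρ₀R³/4 = -4.738×10^-8 C.
Since E is radial and uniform over the Gaussian sphere, Φ = E·4πr² = Q_enc/ε₀.
E = k|Q_enc|/r² = (8.99×10^9)(4.738×10^-8)/(0.169)² = 1.49×10^4 N/C.

1.49e4 V/m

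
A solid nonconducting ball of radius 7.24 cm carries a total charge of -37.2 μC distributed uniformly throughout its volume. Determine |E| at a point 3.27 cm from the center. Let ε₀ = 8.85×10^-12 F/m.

|E| ≈ 2.88e7 N/C

Take a concentric spherical Gaussian surface of radius r = 3.27 cm (r < R).
For a uniform sphere the enclosed fraction is (r/R)³, so Q_enc = (-37.2 μC)(0.0327/0.0724)³ = -3.427×10^-6 C.
By Gauss's law, ∮E·dA = E·4πr² = Q_enc/ε₀.
E = |Q_enc|/(4πε₀r²) = (3.427×10^-6)/(4π·8.85×10^-12·(0.0327)²) = 2.88e7 N/C.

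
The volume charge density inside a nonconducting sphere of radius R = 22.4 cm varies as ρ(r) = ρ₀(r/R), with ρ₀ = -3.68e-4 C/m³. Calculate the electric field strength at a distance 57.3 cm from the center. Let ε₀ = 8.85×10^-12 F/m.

E = 3.56e5 V/m

By spherical symmetry E is radial; choose a Gaussian sphere of radius r = 57.3 cm (r > R, all charge enclosed).
Q_enc = 4π ∫₀^R ρ₀(r'/R)^1 r'² dr' = 4πρ₀R³/4 = -1.299×10^-5 C.
Applying ∮E·dA = Q_enc/ε₀ with Φ = E(4πr²):
E = |Q_enc|/(4πε₀r²) = (1.299×10^-5)/(4π·8.85×10^-12·(0.573)²) = 3.56×10^5 N/C.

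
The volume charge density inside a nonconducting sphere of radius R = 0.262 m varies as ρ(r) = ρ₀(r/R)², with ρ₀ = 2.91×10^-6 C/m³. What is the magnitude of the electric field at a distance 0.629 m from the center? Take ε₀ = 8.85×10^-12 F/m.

E = 2.99×10^3 N/C

Use a concentric Gaussian sphere at r = 0.629 m (r > R, all charge enclosed).
Q_enc = 4π ∫₀^R ρ₀(r'/R)^2 r'² dr' = 4πρ₀R³/5 = 1.315×10^-7 C.
By Gauss's law, ∮E·dA = E·4πr² = Q_enc/ε₀.
E = |Q_enc|/(4πε₀r²) = (1.315×10^-7)/(4π·8.85×10^-12·(0.629)²) = 2.99e3 N/C.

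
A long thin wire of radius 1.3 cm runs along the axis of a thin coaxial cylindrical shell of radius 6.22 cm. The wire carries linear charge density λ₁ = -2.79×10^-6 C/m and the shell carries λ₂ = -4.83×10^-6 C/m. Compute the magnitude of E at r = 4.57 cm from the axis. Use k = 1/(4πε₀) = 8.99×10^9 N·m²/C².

Coaxial Gaussian cylinder, radius r = 4.57 cm, length L (between the conductors, 1.3 cm < r < 6.22 cm).
Only the inner wire is enclosed; the outer shell contributes nothing inside itself. λ_enc = λ₁ = -2.79×10^-6 C/m.
Gauss's law: E·2πrL = λ_enc L/ε₀.
E = 2k|λ_enc|/r = 2(8.99×10^9)(2.79e-6)/(0.0457) = 1.10×10^6 N/C.

E = 1.10×10^6 N/C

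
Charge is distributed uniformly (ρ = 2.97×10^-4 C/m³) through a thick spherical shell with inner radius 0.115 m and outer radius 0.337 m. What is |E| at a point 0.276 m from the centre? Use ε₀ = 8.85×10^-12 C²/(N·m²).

Take a concentric spherical Gaussian surface of radius r = 0.276 m (within the shell material, 0.115 m < r < 0.337 m).
Only the shell between 0.115 m and r is enclosed: Q_enc = ρ·(4π/3)(r³ − a³) = (2.97×10^-4)·(4π/3)·((0.276)³ − (0.115)³) = 2.426×10^-5 C.
Since E is radial and uniform over the Gaussian sphere, Φ = E·4πr² = Q_enc/ε₀.
E = |Q_enc|/(4πε₀r²) = (2.426×10^-5)/(4π·8.85×10^-12·(0.276)²) = 2.86×10^6 N/C.

E = 2.86×10^6 N/C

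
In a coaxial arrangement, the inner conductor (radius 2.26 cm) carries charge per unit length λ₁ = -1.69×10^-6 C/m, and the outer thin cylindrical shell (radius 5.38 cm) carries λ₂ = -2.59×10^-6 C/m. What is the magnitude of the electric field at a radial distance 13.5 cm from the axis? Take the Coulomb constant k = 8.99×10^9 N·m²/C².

Coaxial Gaussian cylinder, radius r = 13.5 cm, length L (r > 5.38 cm, enclosing both).
λ_enc = λ₁ + λ₂ = (-1.69×10^-6) + (-2.59×10^-6) = -4.28×10^-6 C/m.
By Gauss's law (flux through the curved wall only), E·2πrL = λ_enc L/ε₀.
E = 2k|λ_enc|/r = 2(8.99×10^9)(4.28×10^-6)/(0.135) = 5.70×10^5 N/C.

|E| ≈ 5.70e5 N/C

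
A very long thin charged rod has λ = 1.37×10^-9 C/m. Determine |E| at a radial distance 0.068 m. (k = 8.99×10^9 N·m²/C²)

Take a coaxial cylindrical Gaussian surface of radius r = 0.068 m and length L.
Q_enc = λL, so λ_enc = 1.37×10^-9 C/m.
Applying ∮E·dA = Q_enc/ε₀ with the end caps contributing no flux:
E = 2k|λ_enc|/r = 2(8.99×10^9)(1.37×10^-9)/(0.068) = 362 N/C.

E ≈ 362 N/C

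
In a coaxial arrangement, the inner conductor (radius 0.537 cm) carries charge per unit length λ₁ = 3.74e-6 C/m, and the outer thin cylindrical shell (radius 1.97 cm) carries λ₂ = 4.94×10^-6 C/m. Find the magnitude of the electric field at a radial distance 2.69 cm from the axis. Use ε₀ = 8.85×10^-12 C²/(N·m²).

By cylindrical symmetry E is radial; use a coaxial Gaussian cylinder of radius 2.69 cm and length L (r > 1.97 cm, enclosing both).
λ_enc = λ₁ + λ₂ = (3.74e-6) + (4.94×10^-6) = 8.68×10^-6 C/m.
By Gauss's law (flux through the curved wall only), E·2πrL = λ_enc L/ε₀.
E = |λ_enc|/(2πε₀r) = (8.68×10^-6)/(2π·8.85×10^-12·0.0269) = 5.80×10^6 N/C.

E ≈ 5.80e6 V/m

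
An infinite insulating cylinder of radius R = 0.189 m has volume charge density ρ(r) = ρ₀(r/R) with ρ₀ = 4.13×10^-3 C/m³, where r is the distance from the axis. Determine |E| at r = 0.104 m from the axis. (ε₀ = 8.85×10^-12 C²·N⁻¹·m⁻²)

|E| ≈ 8.90×10^6 V/m

Take a coaxial cylindrical Gaussian surface of radius r = 0.104 m and length L (r < R).
λ_enc = ∫₀^r ρ(r')·2πr' dr' = (2πρ₀/R)·r^3/3 = 5.148e-5 C/m.
Applying ∮E·dA = Q_enc/ε₀ with the end caps contributing no flux:
E = |λ_enc|/(2πε₀r) = (5.148e-5)/(2π·8.85×10^-12·0.104) = 8.90×10^6 N/C.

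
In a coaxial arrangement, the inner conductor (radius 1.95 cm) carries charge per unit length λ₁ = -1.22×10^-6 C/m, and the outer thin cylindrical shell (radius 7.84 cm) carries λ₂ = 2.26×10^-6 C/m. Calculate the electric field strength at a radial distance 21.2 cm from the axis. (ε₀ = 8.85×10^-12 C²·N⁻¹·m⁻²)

Coaxial Gaussian cylinder, radius r = 21.2 cm, length L (r > 7.84 cm, enclosing both).
λ_enc = λ₁ + λ₂ = (-1.22×10^-6) + (2.26×10^-6) = 1.04×10^-6 C/m.
Since E is radial and uniform over the curved surface, Φ = E·2πrL = Q_enc/ε₀ = λ_enc L/ε₀.
E = |λ_enc|/(2πε₀r) = (1.04×10^-6)/(2π·8.85×10^-12·0.212) = 8.82e4 N/C.

|E| ≈ 8.82×10^4 N/C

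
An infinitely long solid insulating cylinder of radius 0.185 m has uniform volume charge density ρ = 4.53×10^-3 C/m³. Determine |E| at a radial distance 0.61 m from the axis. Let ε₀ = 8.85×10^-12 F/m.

E = 1.44×10^7 N/C

Choose a coaxial cylinder of radius r = 0.61 m (arbitrary length L) as the Gaussian surface (r > 0.185 m, full cross-section enclosed).
λ_enc = ρ·πR² = (4.53×10^-3)π(0.185)² = 4.871×10^-4 C/m.
By Gauss's law (flux through the curved wall only), E·2πrL = λ_enc L/ε₀.
E = |λ_enc|/(2πε₀r) = (4.871×10^-4)/(2π·8.85×10^-12·0.61) = 1.44×10^7 N/C.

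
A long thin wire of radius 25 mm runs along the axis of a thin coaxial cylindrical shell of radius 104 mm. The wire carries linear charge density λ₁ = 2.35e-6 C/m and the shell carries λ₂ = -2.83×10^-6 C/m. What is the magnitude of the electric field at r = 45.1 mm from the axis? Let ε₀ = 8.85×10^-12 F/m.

E = 9.37e5 V/m

By cylindrical symmetry E is radial; use a coaxial Gaussian cylinder of radius 45.1 mm and length L (between the conductors, 25 mm < r < 104 mm).
The shell at 104 mm lies outside the Gaussian surface, so λ_enc = λ₁ = 2.35×10^-6 C/m.
Applying ∮E·dA = Q_enc/ε₀ with the end caps contributing no flux:
E = |λ_enc|/(2πε₀r) = (2.35e-6)/(2π·8.85×10^-12·0.0451) = 9.37×10^5 N/C.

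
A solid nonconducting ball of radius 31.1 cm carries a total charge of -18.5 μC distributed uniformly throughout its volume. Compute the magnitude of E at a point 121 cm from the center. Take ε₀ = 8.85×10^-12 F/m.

1.14×10^5 V/m

Use a concentric Gaussian sphere at r = 121 cm (r > R, so the entire charge is enclosed).
Q_enc = -18.5 μC = -1.85e-5 C.
Applying ∮E·dA = Q_enc/ε₀ with Φ = E(4πr²):
E = |Q_enc|/(4πε₀r²) = (1.85×10^-5)/(4π·8.85×10^-12·(1.21)²) = 1.14e5 N/C.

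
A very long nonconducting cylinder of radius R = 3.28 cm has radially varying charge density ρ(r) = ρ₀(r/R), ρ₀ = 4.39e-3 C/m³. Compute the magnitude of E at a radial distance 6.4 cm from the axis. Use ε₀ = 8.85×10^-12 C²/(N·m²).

E = 2.78×10^6 N/C

Choose a coaxial cylinder of radius r = 6.4 cm (arbitrary length L) as the Gaussian surface (r > R, full charge per length enclosed).
λ_enc = 2π ∫₀^R ρ₀(r'/R)^1 r' dr' = 2πρ₀R²/3 = 9.892×10^-6 C/m.
Since E is radial and uniform over the curved surface, Φ = E·2πrL = Q_enc/ε₀ = λ_enc L/ε₀.
E = |λ_enc|/(2πε₀r) = (9.892×10^-6)/(2π·8.85×10^-12·0.064) = 2.78×10^6 N/C.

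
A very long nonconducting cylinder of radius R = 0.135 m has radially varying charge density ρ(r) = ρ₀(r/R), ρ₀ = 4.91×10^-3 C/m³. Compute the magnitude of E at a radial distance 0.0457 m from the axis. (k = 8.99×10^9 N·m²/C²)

Choose a coaxial cylinder of radius r = 0.0457 m (arbitrary length L) as the Gaussian surface (r < R).
λ_enc = ∫₀^r ρ(r')·2πr' dr' = (2πρ₀/R)·r^3/3 = 7.27e-6 C/m.
Applying ∮E·dA = Q_enc/ε₀ with the end caps contributing no flux:
E = 2k|λ_enc|/r = 2(8.99×10^9)(7.27×10^-6)/(0.0457) = 2.86×10^6 N/C.

E ≈ 2.86e6 V/m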